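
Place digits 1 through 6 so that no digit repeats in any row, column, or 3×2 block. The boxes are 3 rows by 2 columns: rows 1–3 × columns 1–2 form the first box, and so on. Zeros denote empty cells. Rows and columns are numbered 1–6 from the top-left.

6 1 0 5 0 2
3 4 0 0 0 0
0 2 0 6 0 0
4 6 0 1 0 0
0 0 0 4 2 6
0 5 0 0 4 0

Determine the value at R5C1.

1

R1C5 = 3: row 1 has {1,2,5,6}; col 5 has {2,4}; box has {2} → only 3 remains.
R2C4 = 2: row 2 has {3,4}; col 4 has {1,4,5,6}; box has {5,6} → only 2 remains.
R3C1 = 5: row 3 has {2,6}; col 1 has {3,4,6}; box has {1,2,3,4,6} → only 5 remains.
R3C5 = 1: row 3 has {2,5,6}; col 5 has {2,3,4}; box has {2,3} → only 1 remains.
R3C6 = 4: row 3 has {1,2,5,6}; col 6 has {2,6}; box has {1,2,3} → only 4 remains.
R4C5 = 5: row 4 has {1,4,6}; col 5 has {1,2,3,4}; box has {2,4,6} → only 5 remains.
R4C6 = 3: row 4 has {1,4,5,6}; col 6 has {2,4,6}; box has {2,4,5,6} → only 3 remains.
R5C1 = 1: row 5 has {2,4,6}; col 1 has {3,4,5,6}; box has {4,5,6} → only 1 remains.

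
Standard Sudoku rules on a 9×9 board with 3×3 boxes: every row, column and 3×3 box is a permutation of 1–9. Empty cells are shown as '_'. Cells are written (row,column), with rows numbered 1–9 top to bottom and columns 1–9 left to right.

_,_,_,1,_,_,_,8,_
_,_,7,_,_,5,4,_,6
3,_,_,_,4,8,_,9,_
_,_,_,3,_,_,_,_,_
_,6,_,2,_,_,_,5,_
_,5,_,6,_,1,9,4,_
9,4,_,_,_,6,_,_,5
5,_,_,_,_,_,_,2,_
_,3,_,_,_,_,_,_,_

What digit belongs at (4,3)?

9

(2,4) = 9 (sole candidate).
(3,4) = 7 (sole candidate).
(7,4) = 8 (sole candidate).
(8,4) = 4 (sole candidate).
(9,4) = 5 (sole candidate).
(3,3) = 6 (hidden single in row 3).
(1,5) = 6 (hidden single in row 1).
(3,7) = 5 (hidden single in row 3).
(1,3) = 5 (hidden single in row 1).
(1,1) = 4 (hidden single in row 1).
(1,2) = 9 (hidden single in row 1).
(4,5) = 5 (hidden single in row 4).
(8,7) = 6 (hidden single in row 8).
(4,8) = 6 (hidden single in row 4).
(9,9) = 4 (hidden single in row 9).
(9,1) = 6 (hidden single in row 9).
(8,9) = 9 (hidden single in column 9).
(8,2) = 7 (hidden single in box 7).
(8,6) = 3 (sole candidate).
(1,6) = 2 (sole candidate).
(2,5) = 3 (sole candidate).
(2,8) = 1 (sole candidate).
(3,9) = 2 (sole candidate).
(8,5) = 1 (sole candidate).
(9,8) = 7 (sole candidate).
(3,2) = 1 (sole candidate).
(7,8) = 3 (sole candidate).
(8,3) = 8 (sole candidate).
(9,6) = 9 (sole candidate).
(7,7) = 1 (sole candidate).
(9,5) = 2 (sole candidate).
(9,7) = 8 (sole candidate).
(7,3) = 2 (sole candidate).
(7,5) = 7 (sole candidate).
(9,3) = 1 (sole candidate).
(6,3) = 3 (sole candidate).
(6,5) = 8 (sole candidate).
(6,9) = 7 (sole candidate).
(1,9) = 3 (sole candidate).
(4,7) = 2 (sole candidate).
(5,5) = 9 (sole candidate).
(5,7) = 3 (sole candidate).
(6,1) = 2 (sole candidate).
(1,7) = 7 (sole candidate).
(2,1) = 8 (sole candidate).
(2,2) = 2 (sole candidate).
(4,2) = 8 (sole candidate).
(4,9) = 1 (sole candidate).
(5,3) = 4 (sole candidate).
(5,6) = 7 (sole candidate).
(5,9) = 8 (sole candidate).
(4,1) = 7 (sole candidate).
(4,3) = 9: row 4 has {1,2,3,5,6,7,8}; col 3 has {1,2,3,4,5,6,7,8}; box has {2,3,4,5,6,7,8} → only 9 remains.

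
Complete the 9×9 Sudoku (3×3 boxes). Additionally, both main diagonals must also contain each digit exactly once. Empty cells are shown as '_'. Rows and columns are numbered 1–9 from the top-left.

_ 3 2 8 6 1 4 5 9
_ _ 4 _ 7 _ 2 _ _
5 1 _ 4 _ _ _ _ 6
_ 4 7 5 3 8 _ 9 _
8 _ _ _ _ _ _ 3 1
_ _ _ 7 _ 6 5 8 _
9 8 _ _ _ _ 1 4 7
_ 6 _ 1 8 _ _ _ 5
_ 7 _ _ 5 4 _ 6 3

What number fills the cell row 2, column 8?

1

row 1, column 1 = 7 (sole candidate).
row 2, column 1 = 6 (sole candidate).
row 2, column 2 = 9 (sole candidate).
row 2, column 4 = 3 (sole candidate).
row 2, column 6 = 5 (sole candidate).
row 2, column 8 = 1: row 2 has {2,3,4,5,6,7,9}; col 8 has {3,4,5,6,8,9}; box has {2,4,5,6,9}; anti-diagonal has {6,7,8,9} → only 1 remains.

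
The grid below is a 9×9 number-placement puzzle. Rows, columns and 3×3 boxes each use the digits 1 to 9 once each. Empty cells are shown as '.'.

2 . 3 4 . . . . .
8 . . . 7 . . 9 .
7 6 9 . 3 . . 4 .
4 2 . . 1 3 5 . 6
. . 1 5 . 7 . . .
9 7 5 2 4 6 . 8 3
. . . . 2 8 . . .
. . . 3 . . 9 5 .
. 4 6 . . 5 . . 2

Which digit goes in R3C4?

8

R2C3 = 4 (sole candidate).
R4C3 = 8 (sole candidate).
R4C4 = 9 (sole candidate).
R4C8 = 7 (sole candidate).
R5C2 = 3 (sole candidate).
R5C5 = 8 (sole candidate).
R5C8 = 2 (sole candidate).
R6C7 = 1 (sole candidate).
R7C3 = 7 (sole candidate).
R8C1 = 1 (sole candidate).
R8C2 = 8 (sole candidate).
R8C3 = 2 (sole candidate).
R8C5 = 6 (sole candidate).
R8C6 = 4 (sole candidate).
R8C9 = 7 (sole candidate).
R9C1 = 3 (sole candidate).
R9C5 = 9 (sole candidate).
R9C7 = 8 (sole candidate).
R9C8 = 1 (sole candidate).
R1C5 = 5 (sole candidate).
R1C8 = 6 (sole candidate).
R3C7 = 2 (sole candidate).
R5C1 = 6 (sole candidate).
R5C7 = 4 (sole candidate).
R5C9 = 9 (sole candidate).
R7C1 = 5 (sole candidate).
R7C2 = 9 (sole candidate).
R7C4 = 1 (sole candidate).
R7C8 = 3 (sole candidate).
R7C9 = 4 (sole candidate).
R9C4 = 7 (sole candidate).
R1C2 = 1 (sole candidate).
R1C6 = 9 (sole candidate).
R1C7 = 7 (sole candidate).
R1C9 = 8 (sole candidate).
R2C2 = 5 (sole candidate).
R2C4 = 6 (sole candidate).
R2C7 = 3 (sole candidate).
R2C9 = 1 (sole candidate).
R3C4 = 8: row 3 has {2,3,4,6,7,9}; col 4 has {1,2,3,4,5,6,7,9}; box has {3,4,5,6,7,9} → only 8 remains.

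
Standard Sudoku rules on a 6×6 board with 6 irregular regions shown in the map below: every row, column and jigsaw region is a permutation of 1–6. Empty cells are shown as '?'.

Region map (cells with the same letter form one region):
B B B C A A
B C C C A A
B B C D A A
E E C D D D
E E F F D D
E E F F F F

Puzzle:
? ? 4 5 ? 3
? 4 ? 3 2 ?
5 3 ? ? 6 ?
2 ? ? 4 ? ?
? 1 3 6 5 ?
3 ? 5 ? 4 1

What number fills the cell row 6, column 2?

6

row 1, column 5 = 1: row 1 has {3,4,5}; col 5 has {2,4,5,6}; region has {2,3,6} → only 1 remains.
row 2, column 6 = 5: row 2 has {2,3,4}; col 6 has {1,3}; region has {1,2,3,6} → only 5 remains.
row 3, column 6 = 4: row 3 has {3,5,6}; col 6 has {1,3,5}; region has {1,2,3,5,6} → only 4 remains.
row 4, column 5 = 3: row 4 has {2,4}; col 5 has {1,2,4,5,6}; region has {4,5} → only 3 remains.
row 4, column 6 = 6: row 4 has {2,3,4}; col 6 has {1,3,4,5}; region has {3,4,5} → only 6 remains.
row 5, column 1 = 4: row 5 has {1,3,5,6}; col 1 has {2,3,5}; region has {1,2,3} → only 4 remains.
row 5, column 6 = 2: row 5 has {1,3,4,5,6}; col 6 has {1,3,4,5,6}; region has {3,4,5,6} → only 2 remains.
row 6, column 2 = 6: row 6 has {1,3,4,5}; col 2 has {1,3,4}; region has {1,2,3,4} → only 6 remains.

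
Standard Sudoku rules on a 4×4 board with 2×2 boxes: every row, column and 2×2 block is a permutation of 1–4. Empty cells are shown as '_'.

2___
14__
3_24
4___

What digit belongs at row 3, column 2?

row 1, column 2 = 3: row 1 has {2}; col 2 has {4}; box has {1,2,4} → only 3 remains.
row 1, column 4 = 1: row 1 has {2,3}; col 4 has {4}; box has {} → only 1 remains.
row 2, column 3 = 3: row 2 has {1,4}; col 3 has {2}; box has {1} → only 3 remains.
row 2, column 4 = 2: row 2 has {1,3,4}; col 4 has {1,4}; box has {1,3} → only 2 remains.
row 3, column 2 = 1: row 3 has {2,3,4}; col 2 has {3,4}; box has {3,4} → only 1 remains.

1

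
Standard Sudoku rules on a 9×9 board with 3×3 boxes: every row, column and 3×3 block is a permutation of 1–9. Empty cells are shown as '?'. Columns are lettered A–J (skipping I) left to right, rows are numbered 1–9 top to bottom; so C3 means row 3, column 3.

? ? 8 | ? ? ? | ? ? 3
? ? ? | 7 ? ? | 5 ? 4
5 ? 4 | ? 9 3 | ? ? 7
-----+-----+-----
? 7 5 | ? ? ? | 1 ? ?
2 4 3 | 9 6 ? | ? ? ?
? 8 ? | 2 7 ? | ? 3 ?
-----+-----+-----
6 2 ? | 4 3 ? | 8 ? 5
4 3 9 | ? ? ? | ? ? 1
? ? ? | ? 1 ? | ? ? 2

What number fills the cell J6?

A4 = 9: row 4 has {1,5,7}; col 1 has {2,4,5,6}; box has {2,3,4,5,7,8} → only 9 remains.
G5 = 7: row 5 has {2,3,4,6,9}; col 7 has {1,5,8}; box has {1,3} → only 7 remains.
J5 = 8: row 5 has {2,3,4,6,7,9}; col 9 has {1,2,3,4,5,7}; box has {1,3,7} → only 8 remains.
A6 = 1: row 6 has {2,3,7,8}; col 1 has {2,4,5,6,9}; box has {2,3,4,5,7,8,9} → only 1 remains.
C6 = 6: row 6 has {1,2,3,7,8}; col 3 has {3,4,5,8,9}; box has {1,2,3,4,5,7,8,9} → only 6 remains.
J6 = 9: row 6 has {1,2,3,6,7,8}; col 9 has {1,2,3,4,5,7,8}; box has {1,3,7,8} → only 9 remains.

9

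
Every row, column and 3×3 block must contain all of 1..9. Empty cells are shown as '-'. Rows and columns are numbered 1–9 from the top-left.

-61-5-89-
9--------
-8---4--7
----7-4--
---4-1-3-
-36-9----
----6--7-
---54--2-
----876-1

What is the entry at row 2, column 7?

row 5, column 5 = 2 (sole candidate).
row 6, column 4 = 8 (sole candidate).
row 6, column 6 = 5 (sole candidate).
row 6, column 8 = 1 (sole candidate).
row 6, column 9 = 2 (sole candidate).
row 6, column 7 = 7 (sole candidate).
row 6, column 1 = 4 (sole candidate).
row 1, column 9 = 4 (hidden single in row 1).
row 2, column 6 = 8 (hidden single in row 2).
row 3, column 4 = 9 (hidden single in row 3).
row 3, column 8 = 6 (hidden single in row 3).
row 2, column 8 = 5 (sole candidate).
row 2, column 9 = 3 (sole candidate).
row 4, column 8 = 8 (sole candidate).
row 9, column 8 = 4 (sole candidate).
row 2, column 5 = 1 (sole candidate).
row 2, column 7 = 2: row 2 has {1,3,5,8,9}; col 7 has {4,6,7,8}; box has {3,4,5,6,7,8,9} → only 2 remains.

2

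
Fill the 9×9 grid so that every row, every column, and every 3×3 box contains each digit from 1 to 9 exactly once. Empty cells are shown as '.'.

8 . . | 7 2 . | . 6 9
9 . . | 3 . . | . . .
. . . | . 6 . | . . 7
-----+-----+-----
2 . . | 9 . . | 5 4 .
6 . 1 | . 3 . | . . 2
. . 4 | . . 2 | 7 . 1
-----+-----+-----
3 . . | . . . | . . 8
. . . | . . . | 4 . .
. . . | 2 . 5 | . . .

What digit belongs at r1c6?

1

r6c1 = 5: row 6 has {1,2,4,7}; col 1 has {2,3,6,8,9}; box has {1,2,4,6} → only 5 remains.
r6c5 = 8: row 6 has {1,2,4,5,7}; col 5 has {2,3,6}; box has {2,3,9} → only 8 remains.
r6c4 = 6: row 6 has {1,2,4,5,7,8}; col 4 has {2,3,7,9}; box has {2,3,8,9} → only 6 remains.
r3c6 = 9: in row 3, 9 can only go here (every other open cell in that row sees a 9).
r4c9 = 6: in row 4, 6 can only go here (every other open cell in that row sees a 6).
r9c9 = 3: row 9 has {2,5}; col 9 has {1,2,6,7,8,9}; box has {4,8} → only 3 remains.
r8c9 = 5: row 8 has {4}; col 9 has {1,2,3,6,7,8,9}; box has {3,4,8} → only 5 remains.
r2c9 = 4: row 2 has {3,9}; col 9 has {1,2,3,5,6,7,8,9}; box has {6,7,9} → only 4 remains.
r5c4 = 5: in row 5, 5 can only go here (every other open cell in that row sees a 5).
r5c6 = 4: in row 5, 4 can only go here (every other open cell in that row sees a 4).
r1c6 = 1: row 1 has {2,6,7,8,9}; col 6 has {2,4,5,9}; box has {2,3,6,7,9} → only 1 remains.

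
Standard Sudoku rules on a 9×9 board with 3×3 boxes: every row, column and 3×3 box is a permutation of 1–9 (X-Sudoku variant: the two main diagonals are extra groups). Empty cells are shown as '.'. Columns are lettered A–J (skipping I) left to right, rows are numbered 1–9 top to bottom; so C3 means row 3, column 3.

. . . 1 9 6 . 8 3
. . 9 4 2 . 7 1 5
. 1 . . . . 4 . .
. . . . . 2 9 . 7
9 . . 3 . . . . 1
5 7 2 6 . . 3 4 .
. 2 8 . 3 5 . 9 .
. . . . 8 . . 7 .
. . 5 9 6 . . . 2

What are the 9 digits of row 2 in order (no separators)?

869423715

A1 = 4: row 1 has {1,3,6,8,9}; col 1 has {5,9}; box has {1,9}; main diagonal has {2,7} → only 4 remains.
B1 = 5: row 1 has {1,3,4,6,8,9}; col 2 has {1,2,7}; box has {1,4,9} → only 5 remains.
C1 = 7: row 1 has {1,3,4,5,6,8,9}; col 3 has {2,5,8,9}; box has {1,4,5,9} → only 7 remains.
G1 = 2: row 1 has {1,3,4,5,6,7,8,9}; col 7 has {3,4,7,9}; box has {1,3,4,5,7,8} → only 2 remains.
H3 = 6: row 3 has {1,4}; col 8 has {1,4,7,8,9}; box has {1,2,3,4,5,7,8} → only 6 remains.
J3 = 9: row 3 has {1,4,6}; col 9 has {1,2,3,5,7}; box has {1,2,3,4,5,6,7,8} → only 9 remains.
H4 = 5: row 4 has {2,7,9}; col 8 has {1,4,6,7,8,9}; box has {1,3,4,7,9} → only 5 remains.
E5 = 5: row 5 has {1,3,9}; col 5 has {2,3,6,8,9}; box has {2,3,6}; main diagonal has {2,4,7}; anti-diagonal has {1,2,3,4,6,8} → only 5 remains.
H5 = 2: row 5 has {1,3,5,9}; col 8 has {1,4,5,6,7,8,9}; box has {1,3,4,5,7,9} → only 2 remains.
E6 = 1: row 6 has {2,3,4,5,6,7}; col 5 has {2,3,5,6,8,9}; box has {2,3,5,6} → only 1 remains.
J6 = 8: row 6 has {1,2,3,4,5,6,7}; col 9 has {1,2,3,5,7,9}; box has {1,2,3,4,5,7,9} → only 8 remains.
D7 = 7: row 7 has {2,3,5,8,9}; col 4 has {1,3,4,6,9}; box has {3,5,6,8,9} → only 7 remains.
B8 = 9: row 8 has {7,8}; col 2 has {1,2,5,7}; box has {2,5,8}; anti-diagonal has {1,2,3,4,5,6,8} → only 9 remains.
D8 = 2: row 8 has {7,8,9}; col 4 has {1,3,4,6,7,9}; box has {3,5,6,7,8,9} → only 2 remains.
A9 = 7: row 9 has {2,5,6,9}; col 1 has {4,5,9}; box has {2,5,8,9}; anti-diagonal has {1,2,3,4,5,6,8,9} → only 7 remains.
H9 = 3: row 9 has {2,5,6,7,9}; col 8 has {1,2,4,5,6,7,8,9}; box has {2,7,9} → only 3 remains.
C3 = 3: row 3 has {1,4,6,9}; col 3 has {2,5,7,8,9}; box has {1,4,5,7,9}; main diagonal has {2,4,5,7} → only 3 remains.
E3 = 7: row 3 has {1,3,4,6,9}; col 5 has {1,2,3,5,6,8,9}; box has {1,2,4,6,9} → only 7 remains.
F3 = 8: row 3 has {1,3,4,6,7,9}; col 6 has {2,5,6}; box has {1,2,4,6,7,9} → only 8 remains.
D4 = 8: row 4 has {2,5,7,9}; col 4 has {1,2,3,4,6,7,9}; box has {1,2,3,5,6}; main diagonal has {2,3,4,5,7} → only 8 remains.
E4 = 4: row 4 has {2,5,7,8,9}; col 5 has {1,2,3,5,6,7,8,9}; box has {1,2,3,5,6,8} → only 4 remains.
F5 = 7: row 5 has {1,2,3,5,9}; col 6 has {2,5,6,8}; box has {1,2,3,4,5,6,8} → only 7 remains.
G5 = 6: row 5 has {1,2,3,5,7,9}; col 7 has {2,3,4,7,9}; box has {1,2,3,4,5,7,8,9} → only 6 remains.
F6 = 9: row 6 has {1,2,3,4,5,6,7,8}; col 6 has {2,5,6,7,8}; box has {1,2,3,4,5,6,7,8}; main diagonal has {2,3,4,5,7,8} → only 9 remains.
G7 = 1: row 7 has {2,3,5,7,8,9}; col 7 has {2,3,4,6,7,9}; box has {2,3,7,9}; main diagonal has {2,3,4,5,7,8,9} → only 1 remains.
G8 = 5: row 8 has {2,7,8,9}; col 7 has {1,2,3,4,6,7,9}; box has {1,2,3,7,9} → only 5 remains.
B9 = 4: row 9 has {2,3,5,6,7,9}; col 2 has {1,2,5,7,9}; box has {2,5,7,8,9} → only 4 remains.
F9 = 1: row 9 has {2,3,4,5,6,7,9}; col 6 has {2,5,6,7,8,9}; box has {2,3,5,6,7,8,9} → only 1 remains.
G9 = 8: row 9 has {1,2,3,4,5,6,7,9}; col 7 has {1,2,3,4,5,6,7,9}; box has {1,2,3,5,7,9} → only 8 remains.
B2 = 6: row 2 has {1,2,4,5,7,9}; col 2 has {1,2,4,5,7,9}; box has {1,3,4,5,7,9}; main diagonal has {1,2,3,4,5,7,8,9} → only 6 remains.
F2 = 3: row 2 has {1,2,4,5,6,7,9}; col 6 has {1,2,5,6,7,8,9}; box has {1,2,4,6,7,8,9} → only 3 remains.
A3 = 2: row 3 has {1,3,4,6,7,8,9}; col 1 has {4,5,7,9}; box has {1,3,4,5,6,7,9} → only 2 remains.
D3 = 5: row 3 has {1,2,3,4,6,7,8,9}; col 4 has {1,2,3,4,6,7,8,9}; box has {1,2,3,4,6,7,8,9} → only 5 remains.
B4 = 3: row 4 has {2,4,5,7,8,9}; col 2 has {1,2,4,5,6,7,9}; box has {2,5,7,9} → only 3 remains.
B5 = 8: row 5 has {1,2,3,5,6,7,9}; col 2 has {1,2,3,4,5,6,7,9}; box has {2,3,5,7,9} → only 8 remains.
C5 = 4: row 5 has {1,2,3,5,6,7,8,9}; col 3 has {2,3,5,7,8,9}; box has {2,3,5,7,8,9} → only 4 remains.
A7 = 6: row 7 has {1,2,3,5,7,8,9}; col 1 has {2,4,5,7,9}; box has {2,4,5,7,8,9} → only 6 remains.
J7 = 4: row 7 has {1,2,3,5,6,7,8,9}; col 9 has {1,2,3,5,7,8,9}; box has {1,2,3,5,7,8,9} → only 4 remains.
C8 = 1: row 8 has {2,5,7,8,9}; col 3 has {2,3,4,5,7,8,9}; box has {2,4,5,6,7,8,9} → only 1 remains.
F8 = 4: row 8 has {1,2,5,7,8,9}; col 6 has {1,2,3,5,6,7,8,9}; box has {1,2,3,5,6,7,8,9} → only 4 remains.
J8 = 6: row 8 has {1,2,4,5,7,8,9}; col 9 has {1,2,3,4,5,7,8,9}; box has {1,2,3,4,5,7,8,9} → only 6 remains.
A2 = 8: row 2 has {1,2,3,4,5,6,7,9}; col 1 has {2,4,5,6,7,9}; box has {1,2,3,4,5,6,7,9} → only 8 remains.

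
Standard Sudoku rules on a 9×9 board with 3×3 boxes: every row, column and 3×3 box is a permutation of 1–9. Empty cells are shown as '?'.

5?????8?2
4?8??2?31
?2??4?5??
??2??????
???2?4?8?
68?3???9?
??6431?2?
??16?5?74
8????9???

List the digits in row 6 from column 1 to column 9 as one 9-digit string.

684317295

row 3, column 8 = 6: row 3 has {2,4,5}; col 8 has {2,3,7,8,9}; box has {1,2,3,5,8} → only 6 remains.
row 6, column 6 = 7: row 6 has {3,6,8,9}; col 6 has {1,2,4,5,9}; box has {2,3,4} → only 7 remains.
row 6, column 9 = 5: row 6 has {3,6,7,8,9}; col 9 has {1,2,4}; box has {8,9} → only 5 remains.
row 7, column 7 = 9: row 7 has {1,2,3,4,6}; col 7 has {5,8}; box has {2,4,7} → only 9 remains.
row 7, column 9 = 8: row 7 has {1,2,3,4,6,9}; col 9 has {1,2,4,5}; box has {2,4,7,9} → only 8 remains.
row 8, column 7 = 3: row 8 has {1,4,5,6,7}; col 7 has {5,8,9}; box has {2,4,7,8,9} → only 3 remains.
row 9, column 4 = 7: row 9 has {8,9}; col 4 has {2,3,4,6}; box has {1,3,4,5,6,9} → only 7 remains.
row 9, column 5 = 2: row 9 has {7,8,9}; col 5 has {3,4}; box has {1,3,4,5,6,7,9} → only 2 remains.
row 9, column 9 = 6: row 9 has {2,7,8,9}; col 9 has {1,2,4,5,8}; box has {2,3,4,7,8,9} → only 6 remains.
row 1, column 8 = 4: row 1 has {2,5,8}; col 8 has {2,3,6,7,8,9}; box has {1,2,3,5,6,8} → only 4 remains.
row 2, column 7 = 7: row 2 has {1,2,3,4,8}; col 7 has {3,5,8,9}; box has {1,2,3,4,5,6,8} → only 7 remains.
row 3, column 9 = 9: row 3 has {2,4,5,6}; col 9 has {1,2,4,5,6,8}; box has {1,2,3,4,5,6,7,8} → only 9 remains.
row 4, column 8 = 1: row 4 has {2}; col 8 has {2,3,4,6,7,8,9}; box has {5,8,9} → only 1 remains.
row 5, column 7 = 6: row 5 has {2,4,8}; col 7 has {3,5,7,8,9}; box has {1,5,8,9} → only 6 remains.
row 6, column 3 = 4: row 6 has {3,5,6,7,8,9}; col 3 has {1,2,6,8}; box has {2,6,8} → only 4 remains.
row 6, column 5 = 1: row 6 has {3,4,5,6,7,8,9}; col 5 has {2,3,4}; box has {2,3,4,7} → only 1 remains.
row 6, column 7 = 2: row 6 has {1,3,4,5,6,7,8,9}; col 7 has {3,5,6,7,8,9}; box has {1,5,6,8,9} → only 2 remains.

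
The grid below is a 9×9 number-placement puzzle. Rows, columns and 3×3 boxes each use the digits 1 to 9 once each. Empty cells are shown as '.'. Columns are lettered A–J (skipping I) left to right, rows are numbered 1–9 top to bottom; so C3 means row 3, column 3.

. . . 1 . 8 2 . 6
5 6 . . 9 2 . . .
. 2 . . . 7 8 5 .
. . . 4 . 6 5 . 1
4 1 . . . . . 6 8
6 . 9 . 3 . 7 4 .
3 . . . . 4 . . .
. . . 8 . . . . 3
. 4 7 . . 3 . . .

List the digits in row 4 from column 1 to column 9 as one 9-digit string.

732486591

D2 = 3 (sole candidate).
D3 = 6 (sole candidate).
E3 = 4 (sole candidate).
J3 = 9 (sole candidate).
J6 = 2 (sole candidate).
J9 = 5 (sole candidate).
E1 = 5 (sole candidate).
A3 = 1 (sole candidate).
C3 = 3 (sole candidate).
D6 = 5 (sole candidate).
F6 = 1 (sole candidate).
J7 = 7 (sole candidate).
C1 = 4 (sole candidate).
C2 = 8 (sole candidate).
J2 = 4 (sole candidate).
C4 = 2: row 4 has {1,4,5,6}; col 3 has {3,4,7,8,9}; box has {1,4,6,9} → only 2 remains.
C5 = 5 (sole candidate).
F5 = 9 (sole candidate).
G5 = 3 (sole candidate).
B6 = 8 (sole candidate).
F8 = 5 (sole candidate).
G2 = 1 (sole candidate).
H2 = 7 (sole candidate).
A4 = 7: row 4 has {1,2,4,5,6}; col 1 has {1,3,4,5,6}; box has {1,2,4,5,6,8,9} → only 7 remains.
B4 = 3: row 4 has {1,2,4,5,6,7}; col 2 has {1,2,4,6,8}; box has {1,2,4,5,6,7,8,9} → only 3 remains.
E4 = 8: row 4 has {1,2,3,4,5,6,7}; col 5 has {3,4,5,9}; box has {1,3,4,5,6,9} → only 8 remains.
H4 = 9: row 4 has {1,2,3,4,5,6,7,8}; col 8 has {4,5,6,7}; box has {1,2,3,4,5,6,7,8} → only 9 remains.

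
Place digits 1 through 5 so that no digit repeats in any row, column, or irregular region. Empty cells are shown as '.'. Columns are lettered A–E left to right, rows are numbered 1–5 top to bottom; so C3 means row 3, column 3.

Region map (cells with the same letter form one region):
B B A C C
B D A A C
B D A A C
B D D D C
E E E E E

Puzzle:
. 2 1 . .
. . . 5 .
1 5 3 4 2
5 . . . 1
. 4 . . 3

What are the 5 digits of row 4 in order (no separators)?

D1 = 3: row 1 has {1,2}; col 4 has {4,5}; region has {1,2} → only 3 remains.
C2 = 2: row 2 has {5}; col 3 has {1,3}; region has {1,3,4,5} → only 2 remains.
E2 = 4: row 2 has {2,5}; col 5 has {1,2,3}; region has {1,2,3} → only 4 remains.
B4 = 3: row 4 has {1,5}; col 2 has {2,4,5}; region has {5} → only 3 remains.
C4 = 4: row 4 has {1,3,5}; col 3 has {1,2,3}; region has {3,5} → only 4 remains.
D4 = 2: row 4 has {1,3,4,5}; col 4 has {3,4,5}; region has {3,4,5} → only 2 remains.

53421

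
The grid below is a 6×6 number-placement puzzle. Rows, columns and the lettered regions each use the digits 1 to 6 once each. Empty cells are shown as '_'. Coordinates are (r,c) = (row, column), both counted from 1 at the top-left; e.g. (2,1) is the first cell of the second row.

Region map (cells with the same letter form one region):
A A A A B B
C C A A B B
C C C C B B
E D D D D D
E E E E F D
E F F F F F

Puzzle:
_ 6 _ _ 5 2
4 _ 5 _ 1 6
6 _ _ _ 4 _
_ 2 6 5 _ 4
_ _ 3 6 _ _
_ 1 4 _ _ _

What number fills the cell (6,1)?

(1,3) = 1: row 1 has {2,5,6}; col 3 has {3,4,5,6}; region has {5,6} → only 1 remains.
(2,2) = 3: row 2 has {1,4,5,6}; col 2 has {1,2,6}; region has {4,6} → only 3 remains.
(2,4) = 2: row 2 has {1,3,4,5,6}; col 4 has {5,6}; region has {1,5,6} → only 2 remains.
(3,2) = 5: row 3 has {4,6}; col 2 has {1,2,3,6}; region has {3,4,6} → only 5 remains.
(3,3) = 2: row 3 has {4,5,6}; col 3 has {1,3,4,5,6}; region has {3,4,5,6} → only 2 remains.
(3,4) = 1: row 3 has {2,4,5,6}; col 4 has {2,5,6}; region has {2,3,4,5,6} → only 1 remains.
(3,6) = 3: row 3 has {1,2,4,5,6}; col 6 has {2,4,6}; region has {1,2,4,5,6} → only 3 remains.
(4,1) = 1: row 4 has {2,4,5,6}; col 1 has {4,6}; region has {3,6} → only 1 remains.
(4,5) = 3: row 4 has {1,2,4,5,6}; col 5 has {1,4,5}; region has {2,4,5,6} → only 3 remains.
(5,2) = 4: row 5 has {3,6}; col 2 has {1,2,3,5,6}; region has {1,3,6} → only 4 remains.
(5,5) = 2: row 5 has {3,4,6}; col 5 has {1,3,4,5}; region has {1,4} → only 2 remains.
(5,6) = 1: row 5 has {2,3,4,6}; col 6 has {2,3,4,6}; region has {2,3,4,5,6} → only 1 remains.
(6,4) = 3: row 6 has {1,4}; col 4 has {1,2,5,6}; region has {1,2,4} → only 3 remains.
(6,5) = 6: row 6 has {1,3,4}; col 5 has {1,2,3,4,5}; region has {1,2,3,4} → only 6 remains.
(6,6) = 5: row 6 has {1,3,4,6}; col 6 has {1,2,3,4,6}; region has {1,2,3,4,6} → only 5 remains.
(1,1) = 3: row 1 has {1,2,5,6}; col 1 has {1,4,6}; region has {1,2,5,6} → only 3 remains.
(1,4) = 4: row 1 has {1,2,3,5,6}; col 4 has {1,2,3,5,6}; region has {1,2,3,5,6} → only 4 remains.
(5,1) = 5: row 5 has {1,2,3,4,6}; col 1 has {1,3,4,6}; region has {1,3,4,6} → only 5 remains.
(6,1) = 2: row 6 has {1,3,4,5,6}; col 1 has {1,3,4,5,6}; region has {1,3,4,5,6} → only 2 remains.

2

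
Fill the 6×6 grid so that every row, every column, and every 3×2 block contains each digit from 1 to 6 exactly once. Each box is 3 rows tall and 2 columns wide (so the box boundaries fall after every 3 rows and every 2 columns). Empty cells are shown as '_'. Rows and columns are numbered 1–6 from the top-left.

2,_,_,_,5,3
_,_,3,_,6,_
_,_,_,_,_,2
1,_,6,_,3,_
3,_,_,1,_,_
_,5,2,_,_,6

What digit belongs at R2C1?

5

R6C1 = 4: row 6 has {2,5,6}; col 1 has {1,2,3}; box has {1,3,5} → only 4 remains.
R6C4 = 3: row 6 has {2,4,5,6}; col 4 has {1}; box has {1,2,6} → only 3 remains.
R6C5 = 1: row 6 has {2,3,4,5,6}; col 5 has {3,5,6}; box has {3,6} → only 1 remains.
R2C1 = 5: row 2 has {3,6}; col 1 has {1,2,3,4}; box has {2} → only 5 remains.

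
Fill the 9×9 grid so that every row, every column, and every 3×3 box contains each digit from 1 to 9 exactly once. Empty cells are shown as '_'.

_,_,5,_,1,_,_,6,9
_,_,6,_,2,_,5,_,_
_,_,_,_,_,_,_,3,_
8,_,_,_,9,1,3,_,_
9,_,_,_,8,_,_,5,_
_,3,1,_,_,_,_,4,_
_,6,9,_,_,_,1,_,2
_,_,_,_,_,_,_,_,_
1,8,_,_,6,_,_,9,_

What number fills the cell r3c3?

8

r5c9 = 1: in row 5, 1 can only go here (every other open cell in that row sees a 1).
r3c2 = 1: in row 3, 1 can only go here (every other open cell in that row sees a 1).
r2c8 = 1: in row 2, 1 can only go here (every other open cell in that row sees a 1).
r6c7 = 9: in row 6, 9 can only go here (every other open cell in that row sees a 9).
r6c9 = 8: in row 6, 8 can only go here (every other open cell in that row sees an 8).
r8c4 = 1: in row 8, 1 can only go here (every other open cell in that row sees a 1).
r8c6 = 9: in row 8, 9 can only go here (every other open cell in that row sees a 9).
r3c4 = 9: in row 3, 9 can only go here (every other open cell in that row sees a 9).
r2c2 = 9: in row 2, 9 can only go here (every other open cell in that row sees a 9).
r3c6 = 6: in row 3, 6 can only go here (every other open cell in that row sees a 6).
r3c5 = 5: in row 3, 5 can only go here (every other open cell in that row sees a 5).
r6c5 = 7: row 6 has {1,3,4,8,9}; col 5 has {1,2,5,6,8,9}; box has {1,8,9} → only 7 remains.
r6c1 = 6: in column 1, 6 can only go here (every other open cell in that column sees a 6).
r3c3 = 8: in column 3, 8 can only go here (every other open cell in that column sees an 8).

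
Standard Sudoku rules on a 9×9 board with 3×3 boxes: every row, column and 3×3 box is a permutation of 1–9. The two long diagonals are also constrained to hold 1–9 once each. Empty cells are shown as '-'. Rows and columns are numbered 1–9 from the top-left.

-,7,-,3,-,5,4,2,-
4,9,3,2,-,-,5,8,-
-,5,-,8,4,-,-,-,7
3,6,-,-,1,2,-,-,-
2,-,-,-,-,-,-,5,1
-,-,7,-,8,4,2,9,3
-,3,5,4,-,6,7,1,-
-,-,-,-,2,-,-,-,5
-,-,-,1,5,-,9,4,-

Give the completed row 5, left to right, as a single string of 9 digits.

r2c9 = 6 (sole candidate).
r3c8 = 3 (sole candidate).
r4c4 = 5 (sole candidate).
r4c7 = 8 (sole candidate).
r4c8 = 7 (sole candidate).
r4c9 = 4 (sole candidate).
r5c7 = 6: row 5 has {1,2,5}; col 7 has {2,4,5,7,8,9}; box has {1,2,3,4,5,7,8,9} → only 6 remains.
r6c2 = 1 (sole candidate).
r6c4 = 6 (sole candidate).
r7c5 = 9 (sole candidate).
r8c2 = 4 (sole candidate).
r8c4 = 7 (sole candidate).
r8c7 = 3 (sole candidate).
r8c8 = 6 (sole candidate).
r9c1 = 7 (sole candidate).
r1c5 = 6 (sole candidate).
r1c9 = 9 (sole candidate).
r2c5 = 7 (sole candidate).
r2c6 = 1 (sole candidate).
r3c6 = 9 (sole candidate).
r3c7 = 1 (sole candidate).
r4c3 = 9 (sole candidate).
r5c2 = 8: row 5 has {1,2,5,6}; col 2 has {1,3,4,5,6,7,9}; box has {1,2,3,6,7,9} → only 8 remains.
r5c3 = 4: row 5 has {1,2,5,6,8}; col 3 has {3,5,7,9}; box has {1,2,3,6,7,8,9} → only 4 remains.
r5c4 = 9: row 5 has {1,2,4,5,6,8}; col 4 has {1,2,3,4,5,6,7,8}; box has {1,2,4,5,6,8} → only 9 remains.
r5c5 = 3: row 5 has {1,2,4,5,6,8,9}; col 5 has {1,2,4,5,6,7,8,9}; box has {1,2,4,5,6,8,9}; main diagonal has {4,5,6,7,9}; anti-diagonal has {1,2,4,5,6,7,8,9} → only 3 remains.
r5c6 = 7: row 5 has {1,2,3,4,5,6,8,9}; col 6 has {1,2,4,5,6,9}; box has {1,2,3,4,5,6,8,9} → only 7 remains.

284937651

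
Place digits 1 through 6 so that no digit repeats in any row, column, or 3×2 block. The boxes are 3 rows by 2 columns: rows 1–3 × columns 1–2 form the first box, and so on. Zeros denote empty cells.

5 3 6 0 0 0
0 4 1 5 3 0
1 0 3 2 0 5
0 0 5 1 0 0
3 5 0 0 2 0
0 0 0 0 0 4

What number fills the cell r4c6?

r1c4 = 4: row 1 has {3,5,6}; col 4 has {1,2,5}; box has {1,2,3,5,6} → only 4 remains.
r1c5 = 1: row 1 has {3,4,5,6}; col 5 has {2,3}; box has {3,5} → only 1 remains.
r1c6 = 2: row 1 has {1,3,4,5,6}; col 6 has {4,5}; box has {1,3,5} → only 2 remains.
r2c6 = 6: row 2 has {1,3,4,5}; col 6 has {2,4,5}; box has {1,2,3,5} → only 6 remains.
r3c2 = 6: row 3 has {1,2,3,5}; col 2 has {3,4,5}; box has {1,3,4,5} → only 6 remains.
r3c5 = 4: row 3 has {1,2,3,5,6}; col 5 has {1,2,3}; box has {1,2,3,5,6} → only 4 remains.
r4c2 = 2: row 4 has {1,5}; col 2 has {3,4,5,6}; box has {3,5} → only 2 remains.
r4c5 = 6: row 4 has {1,2,5}; col 5 has {1,2,3,4}; box has {2,4} → only 6 remains.
r4c6 = 3: row 4 has {1,2,5,6}; col 6 has {2,4,5,6}; box has {2,4,6} → only 3 remains.

3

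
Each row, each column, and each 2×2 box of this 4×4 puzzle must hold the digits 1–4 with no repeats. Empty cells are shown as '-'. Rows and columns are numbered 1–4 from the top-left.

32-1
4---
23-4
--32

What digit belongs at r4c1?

1

r1c3 = 4: row 1 has {1,2,3}; col 3 has {3}; box has {1} → only 4 remains.
r2c2 = 1: row 2 has {4}; col 2 has {2,3}; box has {2,3,4} → only 1 remains.
r2c3 = 2: row 2 has {1,4}; col 3 has {3,4}; box has {1,4} → only 2 remains.
r2c4 = 3: row 2 has {1,2,4}; col 4 has {1,2,4}; box has {1,2,4} → only 3 remains.
r3c3 = 1: row 3 has {2,3,4}; col 3 has {2,3,4}; box has {2,3,4} → only 1 remains.
r4c1 = 1: row 4 has {2,3}; col 1 has {2,3,4}; box has {2,3} → only 1 remains.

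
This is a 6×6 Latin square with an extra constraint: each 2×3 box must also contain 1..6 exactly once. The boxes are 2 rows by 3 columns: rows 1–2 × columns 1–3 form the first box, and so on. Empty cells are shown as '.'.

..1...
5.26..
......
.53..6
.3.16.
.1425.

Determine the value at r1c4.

r2c2 = 4: row 2 has {2,5,6}; col 2 has {1,3,5}; box has {1,2,5} → only 4 remains.
r3c3 = 6: row 3 has {}; col 3 has {1,2,3,4}; box has {3,5} → only 6 remains.
r4c4 = 4: row 4 has {3,5,6}; col 4 has {1,2,6}; box has {6} → only 4 remains.
r5c1 = 2: row 5 has {1,3,6}; col 1 has {5}; box has {1,3,4} → only 2 remains.
r5c3 = 5: row 5 has {1,2,3,6}; col 3 has {1,2,3,4,6}; box has {1,2,3,4} → only 5 remains.
r5c6 = 4: row 5 has {1,2,3,5,6}; col 6 has {6}; box has {1,2,5,6} → only 4 remains.
r6c1 = 6: row 6 has {1,2,4,5}; col 1 has {2,5}; box has {1,2,3,4,5} → only 6 remains.
r6c6 = 3: row 6 has {1,2,4,5,6}; col 6 has {4,6}; box has {1,2,4,5,6} → only 3 remains.
r1c1 = 3: row 1 has {1}; col 1 has {2,5,6}; box has {1,2,4,5} → only 3 remains.
r1c2 = 6: row 1 has {1,3}; col 2 has {1,3,4,5}; box has {1,2,3,4,5} → only 6 remains.
r1c4 = 5: row 1 has {1,3,6}; col 4 has {1,2,4,6}; box has {6} → only 5 remains.

5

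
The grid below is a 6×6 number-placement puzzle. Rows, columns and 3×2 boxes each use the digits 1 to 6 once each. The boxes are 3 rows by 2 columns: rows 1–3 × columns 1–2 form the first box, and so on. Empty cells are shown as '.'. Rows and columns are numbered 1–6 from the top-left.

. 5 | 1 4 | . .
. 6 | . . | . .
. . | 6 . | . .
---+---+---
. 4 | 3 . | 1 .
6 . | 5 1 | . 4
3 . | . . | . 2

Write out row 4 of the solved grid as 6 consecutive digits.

r1c1 = 2: row 1 has {1,4,5}; col 1 has {3,6}; box has {5,6} → only 2 remains.
r2c3 = 2: row 2 has {6}; col 3 has {1,3,5,6}; box has {1,4,6} → only 2 remains.
r4c1 = 5: row 4 has {1,3,4}; col 1 has {2,3,6}; box has {3,4,6} → only 5 remains.
r4c6 = 6: row 4 has {1,3,4,5}; col 6 has {2,4}; box has {1,2,4} → only 6 remains.
r5c2 = 2: row 5 has {1,4,5,6}; col 2 has {4,5,6}; box has {3,4,5,6} → only 2 remains.
r5c5 = 3: row 5 has {1,2,4,5,6}; col 5 has {1}; box has {1,2,4,6} → only 3 remains.
r6c2 = 1: row 6 has {2,3}; col 2 has {2,4,5,6}; box has {2,3,4,5,6} → only 1 remains.
r6c3 = 4: row 6 has {1,2,3}; col 3 has {1,2,3,5,6}; box has {1,3,5} → only 4 remains.
r6c4 = 6: row 6 has {1,2,3,4}; col 4 has {1,4}; box has {1,3,4,5} → only 6 remains.
r6c5 = 5: row 6 has {1,2,3,4,6}; col 5 has {1,3}; box has {1,2,3,4,6} → only 5 remains.
r1c5 = 6: row 1 has {1,2,4,5}; col 5 has {1,3,5}; box has {} → only 6 remains.
r1c6 = 3: row 1 has {1,2,4,5,6}; col 6 has {2,4,6}; box has {6} → only 3 remains.
r2c5 = 4: row 2 has {2,6}; col 5 has {1,3,5,6}; box has {3,6} → only 4 remains.
r3c2 = 3: row 3 has {6}; col 2 has {1,2,4,5,6}; box has {2,5,6} → only 3 remains.
r3c4 = 5: row 3 has {3,6}; col 4 has {1,4,6}; box has {1,2,4,6} → only 5 remains.
r3c5 = 2: row 3 has {3,5,6}; col 5 has {1,3,4,5,6}; box has {3,4,6} → only 2 remains.
r3c6 = 1: row 3 has {2,3,5,6}; col 6 has {2,3,4,6}; box has {2,3,4,6} → only 1 remains.
r4c4 = 2: row 4 has {1,3,4,5,6}; col 4 has {1,4,5,6}; box has {1,3,4,5,6} → only 2 remains.

543216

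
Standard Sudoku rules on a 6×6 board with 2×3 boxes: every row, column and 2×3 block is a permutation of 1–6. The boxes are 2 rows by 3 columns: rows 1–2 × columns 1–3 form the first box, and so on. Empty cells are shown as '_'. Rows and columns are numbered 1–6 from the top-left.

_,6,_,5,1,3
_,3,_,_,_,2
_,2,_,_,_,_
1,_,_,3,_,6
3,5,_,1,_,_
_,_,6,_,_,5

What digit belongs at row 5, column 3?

2

row 3, column 4 = 4: row 3 has {2}; col 4 has {1,3,5}; box has {3,6} → only 4 remains.
row 3, column 5 = 5: row 3 has {2,4}; col 5 has {1}; box has {3,4,6} → only 5 remains.
row 3, column 6 = 1: row 3 has {2,4,5}; col 6 has {2,3,5,6}; box has {3,4,5,6} → only 1 remains.
row 4, column 2 = 4: row 4 has {1,3,6}; col 2 has {2,3,5,6}; box has {1,2} → only 4 remains.
row 4, column 3 = 5: row 4 has {1,3,4,6}; col 3 has {6}; box has {1,2,4} → only 5 remains.
row 4, column 5 = 2: row 4 has {1,3,4,5,6}; col 5 has {1,5}; box has {1,3,4,5,6} → only 2 remains.
row 5, column 6 = 4: row 5 has {1,3,5}; col 6 has {1,2,3,5,6}; box has {1,5} → only 4 remains.
row 6, column 2 = 1: row 6 has {5,6}; col 2 has {2,3,4,5,6}; box has {3,5,6} → only 1 remains.
row 6, column 4 = 2: row 6 has {1,5,6}; col 4 has {1,3,4,5}; box has {1,4,5} → only 2 remains.
row 6, column 5 = 3: row 6 has {1,2,5,6}; col 5 has {1,2,5}; box has {1,2,4,5} → only 3 remains.
row 2, column 4 = 6: row 2 has {2,3}; col 4 has {1,2,3,4,5}; box has {1,2,3,5} → only 6 remains.
row 2, column 5 = 4: row 2 has {2,3,6}; col 5 has {1,2,3,5}; box has {1,2,3,5,6} → only 4 remains.
row 3, column 1 = 6: row 3 has {1,2,4,5}; col 1 has {1,3}; box has {1,2,4,5} → only 6 remains.
row 3, column 3 = 3: row 3 has {1,2,4,5,6}; col 3 has {5,6}; box has {1,2,4,5,6} → only 3 remains.
row 5, column 3 = 2: row 5 has {1,3,4,5}; col 3 has {3,5,6}; box has {1,3,5,6} → only 2 remains.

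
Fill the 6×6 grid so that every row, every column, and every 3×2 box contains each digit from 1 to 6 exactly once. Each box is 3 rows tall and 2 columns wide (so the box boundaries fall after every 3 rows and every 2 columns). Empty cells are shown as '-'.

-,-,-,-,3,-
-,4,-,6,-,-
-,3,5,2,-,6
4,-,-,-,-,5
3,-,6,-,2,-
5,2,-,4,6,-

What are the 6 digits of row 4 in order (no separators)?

462315

row 1, column 4 = 1 (sole candidate).
row 2, column 3 = 3 (sole candidate).
row 3, column 1 = 1 (sole candidate).
row 3, column 5 = 4 (sole candidate).
row 4, column 4 = 3: row 4 has {4,5}; col 4 has {1,2,4,6}; box has {4,6} → only 3 remains.
row 4, column 5 = 1: row 4 has {3,4,5}; col 5 has {2,3,4,6}; box has {2,5,6} → only 1 remains.
row 5, column 2 = 1 (sole candidate).
row 5, column 4 = 5 (sole candidate).
row 5, column 6 = 4 (sole candidate).
row 6, column 3 = 1 (sole candidate).
row 6, column 6 = 3 (sole candidate).
row 1, column 3 = 4 (sole candidate).
row 1, column 6 = 2 (sole candidate).
row 2, column 1 = 2 (sole candidate).
row 2, column 5 = 5 (sole candidate).
row 2, column 6 = 1 (sole candidate).
row 4, column 2 = 6: row 4 has {1,3,4,5}; col 2 has {1,2,3,4}; box has {1,2,3,4,5} → only 6 remains.
row 4, column 3 = 2: row 4 has {1,3,4,5,6}; col 3 has {1,3,4,5,6}; box has {1,3,4,5,6} → only 2 remains.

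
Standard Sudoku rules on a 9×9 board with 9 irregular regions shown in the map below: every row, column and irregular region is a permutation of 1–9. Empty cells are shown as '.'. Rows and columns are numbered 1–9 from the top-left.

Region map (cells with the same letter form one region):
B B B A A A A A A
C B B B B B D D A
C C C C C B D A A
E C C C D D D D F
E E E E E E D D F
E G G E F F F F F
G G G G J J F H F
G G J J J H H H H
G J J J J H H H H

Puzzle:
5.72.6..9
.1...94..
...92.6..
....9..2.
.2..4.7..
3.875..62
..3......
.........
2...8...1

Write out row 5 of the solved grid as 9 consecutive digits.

r2c3 = 2: in row 2, 2 can only go here (every other open cell in that row sees a 2).
r7c6 = 2: in row 7, 2 can only go here (every other open cell in that row sees a 2).
r8c7 = 2: in row 8, 2 can only go here (every other open cell in that row sees a 2).
r8c9 = 6: in column 9, 6 can only go here (every other open cell in that column sees a 6).
Singles propagation stalls; r5c9 is still open with candidates {3,8}.
  Try r5c9 = 8: this forces r5c8=3, r7c8=8; then row 8 has no cell left for 8 — contradiction.
So r5c9 = 3.
Singles propagation stalls; r5c6 is still open with candidates {1,5,8}.
  Try r5c6 = 1: this forces r6c6=4, r6c2=9, r6c7=1; then region D has no cell left for 1 — contradiction.
  Try r5c6 = 8: this forces r8c8=8, r4c7=8, r1c2=8; then column 4 has no cell left for 8 — contradiction.
So r5c6 = 5.
Singles propagation stalls before every target cell is settled. Branch on r1c5 (candidates {1,3}).
  Try r1c5 = 1: this forces r5c8=1, r6c6=1; then column 7 has no cell left for 1 — contradiction.
So r1c5 = 3.
r2c5 = 6 (sole candidate).
Singles propagation stalls before every target cell is settled. Branch on r1c2 (candidates {4,8}).
  Try r1c2 = 8: this forces r1c7=1, r1c8=4, r2c4=3, r3c6=4; then region H has no cell left for 4 — contradiction.
So r1c2 = 4.
r6c2 = 9 (sole candidate).
r6c7 = 1 (sole candidate).
r1c7 = 8 (sole candidate).
r1c8 = 1 (sole candidate).
r5c8 = 8: row 5 has {2,3,4,5,7}; col 8 has {1,2,6}; region has {2,4,6,7,9} → only 8 remains.
r6c6 = 4 (sole candidate).
r7c7 = 9 (sole candidate).
r7c9 = 8 (hidden single in row 7).
r4c9 = 7 (sole candidate).
r2c9 = 5 (sole candidate).
r3c9 = 4 (sole candidate).
r2c8 = 3 (sole candidate).
r3c8 = 7 (sole candidate).
r4c6 = 1 (sole candidate).
r4c7 = 5 (sole candidate).
r9c7 = 3 (sole candidate).
r2c4 = 8 (sole candidate).
r3c6 = 3 (sole candidate).
r9c6 = 7 (sole candidate).
r2c1 = 7 (sole candidate).
r8c6 = 8 (sole candidate).
r8c4 = 3 (hidden single in row 8).
r4c2 = 3 (hidden single in row 4).
r4c1 = 8 (hidden single in row 4).
r3c1 = 1 (sole candidate).
r3c3 = 5 (sole candidate).
r8c1 = 4 (sole candidate).
r3c2 = 8 (sole candidate).
r7c1 = 6 (sole candidate).
r5c1 = 9: row 5 has {2,3,4,5,7,8}; col 1 has {1,2,3,4,5,6,7,8}; region has {2,3,4,5,7,8} → only 9 remains.
r7c8 = 4 (hidden single in row 7).
r9c2 = 6 (hidden single in column 2).
r7c4 = 1 (hidden single in region G).
r5c4 = 6: row 5 has {2,3,4,5,7,8,9}; col 4 has {1,2,3,7,8,9}; region has {2,3,4,5,7,8,9} → only 6 remains.
r7c5 = 7 (sole candidate).
r8c5 = 1 (sole candidate).
r4c4 = 4 (sole candidate).
r5c3 = 1: row 5 has {2,3,4,5,6,7,8,9}; col 3 has {2,3,5,7,8}; region has {2,3,4,5,6,7,8,9} → only 1 remains.

921645783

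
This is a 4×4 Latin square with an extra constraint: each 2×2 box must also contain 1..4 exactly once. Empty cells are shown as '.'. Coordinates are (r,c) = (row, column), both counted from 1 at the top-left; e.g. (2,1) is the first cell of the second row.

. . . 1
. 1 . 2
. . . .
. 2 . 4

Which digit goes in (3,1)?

1

(3,4) = 3 (sole candidate).
(4,3) = 1 (sole candidate).
(3,2) = 4 (sole candidate).
(3,3) = 2 (sole candidate).
(4,1) = 3 (sole candidate).
(1,2) = 3 (sole candidate).
(1,3) = 4 (sole candidate).
(2,1) = 4 (sole candidate).
(2,3) = 3 (sole candidate).
(3,1) = 1: row 3 has {2,3,4}; col 1 has {3,4}; box has {2,3,4} → only 1 remains.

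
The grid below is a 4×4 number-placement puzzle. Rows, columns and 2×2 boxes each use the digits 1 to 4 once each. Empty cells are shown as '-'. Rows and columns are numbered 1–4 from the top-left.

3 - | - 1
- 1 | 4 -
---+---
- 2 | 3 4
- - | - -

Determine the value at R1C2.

R1C2 = 4: row 1 has {1,3}; col 2 has {1,2}; box has {1,3} → only 4 remains.

4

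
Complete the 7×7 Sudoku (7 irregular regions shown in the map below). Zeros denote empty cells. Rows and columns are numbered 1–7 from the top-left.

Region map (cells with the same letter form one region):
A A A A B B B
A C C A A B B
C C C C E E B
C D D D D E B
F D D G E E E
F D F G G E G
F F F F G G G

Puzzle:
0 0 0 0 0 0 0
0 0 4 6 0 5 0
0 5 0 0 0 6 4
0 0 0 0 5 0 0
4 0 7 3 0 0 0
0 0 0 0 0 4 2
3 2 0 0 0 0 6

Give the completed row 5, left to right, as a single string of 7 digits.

R1C5 = 6: in row 1, 6 can only go here (every other open cell in that row sees a 6).
R5C7 = 5: in row 5, 5 can only go here (every other open cell in that row sees a 5).
R5C2 = 6: in row 5, 6 can only go here (every other open cell in that row sees a 6).
R4C1 = 6: in row 4, 6 can only go here (every other open cell in that row sees a 6).
R6C2 = 3: in row 6, 3 can only go here (every other open cell in that row sees a 3).
R6C3 = 6: in row 6, 6 can only go here (every other open cell in that row sees a 6).
R7C5 = 4: in row 7, 4 can only go here (every other open cell in that row sees a 4).
R1C6 = 2: in region B, 2 can only go here (every other open cell in that region sees a 2).
R5C6 = 1: row 5 has {3,4,5,6,7}; col 6 has {2,4,5,6}; region has {4,5,6} → only 1 remains.
R7C6 = 7: row 7 has {2,3,4,6}; col 6 has {1,2,4,5,6}; region has {2,3,4,6} → only 7 remains.
R4C6 = 3: row 4 has {5,6}; col 6 has {1,2,4,5,6,7}; region has {1,4,5,6} → only 3 remains.
R5C5 = 2: row 5 has {1,3,4,5,6,7}; col 5 has {4,5,6}; region has {1,3,4,5,6} → only 2 remains.

4673215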